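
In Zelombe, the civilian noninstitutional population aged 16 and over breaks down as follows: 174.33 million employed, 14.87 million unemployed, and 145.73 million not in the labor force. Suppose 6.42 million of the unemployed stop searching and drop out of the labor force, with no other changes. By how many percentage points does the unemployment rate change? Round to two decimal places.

Initially, labor force = 174.33 + 14.87 = 189.20 million, so u = 14.87/189.20 = 7.86%.
After the change, unemployed and labor force both fall by 6.42 → E = 174.33, U = 8.45, labor force = 182.78 million.
New unemployment rate = 8.45 / 182.78 = 4.62%.
Change = 4.62% − 7.86% = −3.24 percentage points.

The unemployment rate changes by −3.24 percentage points.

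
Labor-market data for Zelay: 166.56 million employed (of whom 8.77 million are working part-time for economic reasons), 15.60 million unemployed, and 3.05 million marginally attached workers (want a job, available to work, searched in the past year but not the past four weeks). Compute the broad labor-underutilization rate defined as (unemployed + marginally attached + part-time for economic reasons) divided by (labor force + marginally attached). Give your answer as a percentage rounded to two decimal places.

Labor force = 166.56 + 15.60 = 182.16 million.
Numerator = 15.60 + 3.05 + 8.77 = 27.42 million.
Denominator = 182.16 + 3.05 = 185.21 million.
Broad rate = 27.42 / 185.21 = 14.80%.

Broad underutilization rate ≈ 14.80%.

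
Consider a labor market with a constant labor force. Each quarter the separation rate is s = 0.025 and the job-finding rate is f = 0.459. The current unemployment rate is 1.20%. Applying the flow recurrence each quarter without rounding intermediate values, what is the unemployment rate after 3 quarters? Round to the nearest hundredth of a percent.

Unemployment rate after three quarters ≈ 4.62%.

With a fixed labor force, u_{t+1} = u_t + s·(1−u_t) − f·u_t = u_t·(1−s−f) + s.
Here 1−s−f = 0.516 and s = 0.025.
u_1 = 0.012000 × 0.516 + 0.025 = 0.031192.
u_2 = 0.031192 × 0.516 + 0.025 = 0.041095.
u_3 = 0.041095 × 0.516 + 0.025 = 0.046205.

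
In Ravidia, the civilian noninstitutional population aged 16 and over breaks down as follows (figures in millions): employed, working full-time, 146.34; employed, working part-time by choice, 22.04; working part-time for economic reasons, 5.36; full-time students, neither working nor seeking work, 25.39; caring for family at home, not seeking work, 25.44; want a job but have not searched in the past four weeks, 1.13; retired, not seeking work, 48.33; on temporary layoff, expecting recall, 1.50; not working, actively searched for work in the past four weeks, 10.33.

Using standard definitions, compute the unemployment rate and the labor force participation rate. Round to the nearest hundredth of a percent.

Employed = 146.34 + 22.04 + 5.36 = 173.74 million (anyone who worked, including part-time for economic reasons, counts as employed).
Unemployed = 1.50 + 10.33 = 11.83 million (jobless and actively searching, or on temporary layoff).
Labor force = 173.74 + 11.83 = 185.57 million.
Not in labor force = 25.39 + 25.44 + 1.13 + 48.33 = 100.29 million (those not working and not actively searching are outside the labor force — including those who want a job but have given up searching).
Civilian working-age population = 185.57 + 100.29 = 285.86 million.
Unemployment rate = 11.83 / 185.57 = 6.37%.
Labor force participation rate = 185.57 / 285.86 = 64.92%.

Unemployment rate ≈ 6.37%; labor force participation rate ≈ 64.92%.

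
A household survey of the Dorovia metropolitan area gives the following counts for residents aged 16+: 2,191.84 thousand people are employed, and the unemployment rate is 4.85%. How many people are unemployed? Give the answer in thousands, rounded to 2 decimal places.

About 111.72 thousand are unemployed.

Let U be the number unemployed. The labor force is E + U, and U/(E+U) = 0.0485.
So U = 0.0485 × 2,191.84 / (1 − 0.0485) = 106.3042 / 0.9515 ≈ 111.72 thousand.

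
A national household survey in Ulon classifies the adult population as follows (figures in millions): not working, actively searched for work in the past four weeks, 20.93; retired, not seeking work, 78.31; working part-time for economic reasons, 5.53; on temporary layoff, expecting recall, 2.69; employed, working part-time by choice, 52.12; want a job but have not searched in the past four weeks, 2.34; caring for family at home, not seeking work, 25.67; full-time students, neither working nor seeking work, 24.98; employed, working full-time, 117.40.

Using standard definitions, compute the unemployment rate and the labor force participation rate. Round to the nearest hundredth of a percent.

Unemployment rate ≈ 11.89%; labor force participation rate ≈ 60.21%.

Employed = 5.53 + 52.12 + 117.40 = 175.05 million (anyone who worked, including part-time for economic reasons, counts as employed).
Unemployed = 20.93 + 2.69 = 23.62 million (jobless and actively searching, or on temporary layoff).
Labor force = 175.05 + 23.62 = 198.67 million.
Not in labor force = 78.31 + 2.34 + 25.67 + 24.98 = 131.30 million (those not working and not actively searching are outside the labor force — including those who want a job but have given up searching).
Civilian working-age population = 198.67 + 131.30 = 329.97 million.
Unemployment rate = 23.62 / 198.67 = 11.89%.
Labor force participation rate = 198.67 / 329.97 = 60.21%.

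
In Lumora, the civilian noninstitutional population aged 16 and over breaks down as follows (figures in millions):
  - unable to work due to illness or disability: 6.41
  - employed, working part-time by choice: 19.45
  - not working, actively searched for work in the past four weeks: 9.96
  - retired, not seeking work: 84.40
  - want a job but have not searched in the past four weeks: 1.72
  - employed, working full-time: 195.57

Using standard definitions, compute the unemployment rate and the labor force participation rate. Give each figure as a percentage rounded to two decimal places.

Unemployment rate ≈ 4.43%; labor force participation rate ≈ 70.86%.

Employed = 19.45 + 195.57 = 215.02 million.
Unemployed = 9.96 million.
Labor force = 215.02 + 9.96 = 224.98 million.
Not in labor force = 6.41 + 84.40 + 1.72 = 92.53 million (those not working and not actively searching are outside the labor force — including those who want a job but have given up searching).
Civilian working-age population = 224.98 + 92.53 = 317.51 million.
Unemployment rate = 9.96 / 224.98 = 4.43%.
Labor force participation rate = 224.98 / 317.51 = 70.86%.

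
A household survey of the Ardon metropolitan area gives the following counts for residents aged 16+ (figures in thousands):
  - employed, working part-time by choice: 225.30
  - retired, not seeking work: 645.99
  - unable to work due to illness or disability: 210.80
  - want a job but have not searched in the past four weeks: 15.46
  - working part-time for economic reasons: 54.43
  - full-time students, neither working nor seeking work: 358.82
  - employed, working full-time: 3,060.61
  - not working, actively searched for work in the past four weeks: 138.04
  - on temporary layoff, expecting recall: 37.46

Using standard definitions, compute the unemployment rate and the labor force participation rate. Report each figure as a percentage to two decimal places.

Employed = 225.30 + 54.43 + 3,060.61 = 3,340.34 thousand (anyone who worked, including part-time for economic reasons, counts as employed).
Unemployed = 138.04 + 37.46 = 175.50 thousand (jobless and actively searching, or on temporary layoff).
Labor force = 3,340.34 + 175.50 = 3,515.84 thousand.
Not in labor force = 645.99 + 210.80 + 15.46 + 358.82 = 1,231.07 thousand (those not working and not actively searching are outside the labor force — including those who want a job but have given up searching).
Civilian working-age population = 3,515.84 + 1,231.07 = 4,746.91 thousand.
Unemployment rate = 175.50 / 3,515.84 = 4.99%.
Labor force participation rate = 3,515.84 / 4,746.91 = 74.07%.

Unemployment rate ≈ 4.99%; labor force participation rate ≈ 74.07%.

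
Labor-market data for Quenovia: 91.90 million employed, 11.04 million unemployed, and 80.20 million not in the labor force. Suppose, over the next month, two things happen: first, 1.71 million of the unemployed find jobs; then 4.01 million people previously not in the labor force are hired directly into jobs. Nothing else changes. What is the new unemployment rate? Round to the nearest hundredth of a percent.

New unemployment rate ≈ 8.72%.

Initially, labor force = 91.90 + 11.04 = 102.94 million, so u = 11.04/102.94 = 10.72%.
After the first change, unemployed falls and employed rises by 1.71; labor force unchanged → E = 93.61, U = 9.33, labor force = 102.94 million.
After the second change, employed and labor force both rise by 4.01; unemployed unchanged → E = 97.62, U = 9.33, labor force = 106.95 million.
New unemployment rate = 9.33 / 106.95 = 8.72%.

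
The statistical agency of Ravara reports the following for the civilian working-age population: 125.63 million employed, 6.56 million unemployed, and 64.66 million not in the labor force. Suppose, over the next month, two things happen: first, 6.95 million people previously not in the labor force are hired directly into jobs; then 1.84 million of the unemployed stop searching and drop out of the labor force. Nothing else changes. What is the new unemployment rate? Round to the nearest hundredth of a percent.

New unemployment rate ≈ 3.44%.

Initially, labor force = 125.63 + 6.56 = 132.19 million, so u = 6.56/132.19 = 4.96%.
After the first change, employed and labor force both rise by 6.95; unemployed unchanged → E = 132.58, U = 6.56, labor force = 139.14 million.
After the second change, unemployed and labor force both fall by 1.84 → E = 132.58, U = 4.72, labor force = 137.30 million.
New unemployment rate = 4.72 / 137.30 = 3.44%.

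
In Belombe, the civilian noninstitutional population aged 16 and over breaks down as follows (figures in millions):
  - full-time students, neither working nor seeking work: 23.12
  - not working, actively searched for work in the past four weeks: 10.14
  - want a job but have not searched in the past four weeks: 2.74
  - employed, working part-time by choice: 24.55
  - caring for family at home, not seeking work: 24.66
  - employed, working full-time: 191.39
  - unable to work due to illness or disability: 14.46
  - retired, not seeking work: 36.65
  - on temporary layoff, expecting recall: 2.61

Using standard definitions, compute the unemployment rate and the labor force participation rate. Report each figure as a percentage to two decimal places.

Employed = 24.55 + 191.39 = 215.94 million.
Unemployed = 10.14 + 2.61 = 12.75 million (jobless and actively searching, or on temporary layoff).
Labor force = 215.94 + 12.75 = 228.69 million.
Not in labor force = 23.12 + 2.74 + 24.66 + 14.46 + 36.65 = 101.63 million (those not working and not actively searching are outside the labor force — including those who want a job but have given up searching).
Civilian working-age population = 228.69 + 101.63 = 330.32 million.
Unemployment rate = 12.75 / 228.69 = 5.58%.
Labor force participation rate = 228.69 / 330.32 = 69.23%.

Unemployment rate ≈ 5.58%; labor force participation rate ≈ 69.23%.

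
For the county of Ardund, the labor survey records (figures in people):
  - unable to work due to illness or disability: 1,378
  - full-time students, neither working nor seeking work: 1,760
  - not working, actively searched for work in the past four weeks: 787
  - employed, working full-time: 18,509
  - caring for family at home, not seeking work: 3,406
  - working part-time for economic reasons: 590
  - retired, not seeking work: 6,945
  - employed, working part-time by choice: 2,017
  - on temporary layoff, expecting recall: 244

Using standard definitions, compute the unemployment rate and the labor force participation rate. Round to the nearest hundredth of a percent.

Employed = 18,509 + 590 + 2,017 = 21,116 (anyone who worked, including part-time for economic reasons, counts as employed).
Unemployed = 787 + 244 = 1,031 (jobless and actively searching, or on temporary layoff).
Labor force = 21,116 + 1,031 = 22,147.
Not in labor force = 1,378 + 1,760 + 3,406 + 6,945 = 13,489 (those not working and not actively searching are outside the labor force).
Civilian working-age population = 22,147 + 13,489 = 35,636.
Unemployment rate = 1,031 / 22,147 = 4.66%.
Labor force participation rate = 22,147 / 35,636 = 62.15%.

Unemployment rate ≈ 4.66%; labor force participation rate ≈ 62.15%.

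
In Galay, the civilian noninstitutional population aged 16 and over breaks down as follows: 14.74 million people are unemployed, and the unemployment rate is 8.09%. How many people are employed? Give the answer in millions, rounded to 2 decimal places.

Labor force = U / u = 14.74 / 0.0809 ≈ 182.20 million.
Employed = labor force − unemployed = 182.20 − 14.74 = 167.46 million.

About 167.46 million are employed.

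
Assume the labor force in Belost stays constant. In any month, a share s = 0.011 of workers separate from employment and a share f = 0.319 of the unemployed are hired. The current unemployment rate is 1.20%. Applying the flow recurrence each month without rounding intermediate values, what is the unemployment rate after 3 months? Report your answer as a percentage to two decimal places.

Unemployment rate after three months ≈ 2.69%.

With a fixed labor force, u_{t+1} = u_t + s·(1−u_t) − f·u_t = u_t·(1−s−f) + s.
Here 1−s−f = 0.670 and s = 0.011.
u_1 = 0.012000 × 0.670 + 0.011 = 0.019040.
u_2 = 0.019040 × 0.670 + 0.011 = 0.023757.
u_3 = 0.023757 × 0.670 + 0.011 = 0.026917.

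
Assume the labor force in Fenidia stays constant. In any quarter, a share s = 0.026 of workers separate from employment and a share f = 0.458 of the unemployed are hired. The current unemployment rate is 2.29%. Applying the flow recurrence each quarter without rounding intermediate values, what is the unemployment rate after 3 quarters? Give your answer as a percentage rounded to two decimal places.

Unemployment rate after three quarters ≈ 4.95%.

With a fixed labor force, u_{t+1} = u_t + s·(1−u_t) − f·u_t = u_t·(1−s−f) + s.
Here 1−s−f = 0.516 and s = 0.026.
u_1 = 0.022900 × 0.516 + 0.026 = 0.037816.
u_2 = 0.037816 × 0.516 + 0.026 = 0.045513.
u_3 = 0.045513 × 0.516 + 0.026 = 0.049485.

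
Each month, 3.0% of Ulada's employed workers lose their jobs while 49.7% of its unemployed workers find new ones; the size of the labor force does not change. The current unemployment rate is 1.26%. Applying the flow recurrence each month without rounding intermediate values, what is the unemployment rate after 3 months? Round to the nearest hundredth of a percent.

With a fixed labor force, u_{t+1} = u_t + s·(1−u_t) − f·u_t = u_t·(1−s−f) + s.
Here 1−s−f = 0.473 and s = 0.030.
u_1 = 0.012600 × 0.473 + 0.030 = 0.035960.
u_2 = 0.035960 × 0.473 + 0.030 = 0.047009.
u_3 = 0.047009 × 0.473 + 0.030 = 0.052235.

Unemployment rate after three months ≈ 5.22%.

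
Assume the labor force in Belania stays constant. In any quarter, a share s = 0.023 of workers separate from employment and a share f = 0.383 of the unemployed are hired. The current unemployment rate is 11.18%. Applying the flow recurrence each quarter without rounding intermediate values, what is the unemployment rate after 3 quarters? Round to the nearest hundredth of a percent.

Unemployment rate after three quarters ≈ 6.82%.

With a fixed labor force, u_{t+1} = u_t + s·(1−u_t) − f·u_t = u_t·(1−s−f) + s.
Here 1−s−f = 0.594 and s = 0.023.
u_1 = 0.111800 × 0.594 + 0.023 = 0.089409.
u_2 = 0.089409 × 0.594 + 0.023 = 0.076109.
u_3 = 0.076109 × 0.594 + 0.023 = 0.068209.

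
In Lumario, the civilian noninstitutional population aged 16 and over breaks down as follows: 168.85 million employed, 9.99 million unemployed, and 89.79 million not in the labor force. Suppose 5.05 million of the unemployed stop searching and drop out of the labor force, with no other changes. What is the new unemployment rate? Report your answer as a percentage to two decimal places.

Initially, labor force = 168.85 + 9.99 = 178.84 million, so u = 9.99/178.84 = 5.59%.
After the change, unemployed and labor force both fall by 5.05 → E = 168.85, U = 4.94, labor force = 173.79 million.
New unemployment rate = 4.94 / 173.79 = 2.84%.

New unemployment rate ≈ 2.84%.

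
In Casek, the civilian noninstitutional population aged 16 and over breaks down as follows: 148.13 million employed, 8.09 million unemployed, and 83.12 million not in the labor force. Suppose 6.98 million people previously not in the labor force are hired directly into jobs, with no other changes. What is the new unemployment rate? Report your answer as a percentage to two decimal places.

Initially, labor force = 148.13 + 8.09 = 156.22 million, so u = 8.09/156.22 = 5.18%.
After the change, employed and labor force both rise by 6.98; unemployed unchanged → E = 155.11, U = 8.09, labor force = 163.20 million.
New unemployment rate = 8.09 / 163.20 = 4.96%.

New unemployment rate ≈ 4.96%.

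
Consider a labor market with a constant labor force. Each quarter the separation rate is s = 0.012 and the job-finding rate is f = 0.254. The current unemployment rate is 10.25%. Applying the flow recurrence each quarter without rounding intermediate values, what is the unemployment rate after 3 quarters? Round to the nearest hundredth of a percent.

With a fixed labor force, u_{t+1} = u_t + s·(1−u_t) − f·u_t = u_t·(1−s−f) + s.
Here 1−s−f = 0.734 and s = 0.012.
u_1 = 0.102500 × 0.734 + 0.012 = 0.087235.
u_2 = 0.087235 × 0.734 + 0.012 = 0.076030.
u_3 = 0.076030 × 0.734 + 0.012 = 0.067806.

Unemployment rate after three quarters ≈ 6.78%.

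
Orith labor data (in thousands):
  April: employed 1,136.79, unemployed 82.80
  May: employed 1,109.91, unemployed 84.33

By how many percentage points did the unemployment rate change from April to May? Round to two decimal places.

April: labor force = 1,136.79 + 82.80 = 1,219.59; u = 82.80/1,219.59 = 6.79%.
May: labor force = 1,109.91 + 84.33 = 1,194.24; u = 84.33/1,194.24 = 7.06%.
Change = 7.06% − 6.79% = +0.27 pp.

The unemployment rate changed by +0.27 percentage points.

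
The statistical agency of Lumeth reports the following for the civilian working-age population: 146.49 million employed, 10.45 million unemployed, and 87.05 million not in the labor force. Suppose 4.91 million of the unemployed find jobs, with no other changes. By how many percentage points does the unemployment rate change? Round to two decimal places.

Initially, labor force = 146.49 + 10.45 = 156.94 million, so u = 10.45/156.94 = 6.66%.
After the change, unemployed falls and employed rises by 4.91; labor force unchanged → E = 151.40, U = 5.54, labor force = 156.94 million.
New unemployment rate = 5.54 / 156.94 = 3.53%.
Change = 3.53% − 6.66% = −3.13 percentage points.

The unemployment rate changes by −3.13 percentage points.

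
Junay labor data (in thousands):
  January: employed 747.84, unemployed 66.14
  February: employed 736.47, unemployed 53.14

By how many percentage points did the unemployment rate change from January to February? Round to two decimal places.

January: labor force = 747.84 + 66.14 = 813.98; u = 66.14/813.98 = 8.13%.
February: labor force = 736.47 + 53.14 = 789.61; u = 53.14/789.61 = 6.73%.
Change = 6.73% − 8.13% = −1.40 pp.

The unemployment rate changed by −1.40 percentage points.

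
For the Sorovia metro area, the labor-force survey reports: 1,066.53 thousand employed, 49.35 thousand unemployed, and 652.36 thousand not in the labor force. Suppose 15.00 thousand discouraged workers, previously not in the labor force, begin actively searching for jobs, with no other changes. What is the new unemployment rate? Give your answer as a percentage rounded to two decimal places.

Initially, labor force = 1,066.53 + 49.35 = 1,115.88 thousand, so u = 49.35/1,115.88 = 4.42%.
After the change, unemployed and labor force both rise by 15.00 → E = 1,066.53, U = 64.35, labor force = 1,130.88 thousand.
New unemployment rate = 64.35 / 1,130.88 = 5.69%.

New unemployment rate ≈ 5.69%.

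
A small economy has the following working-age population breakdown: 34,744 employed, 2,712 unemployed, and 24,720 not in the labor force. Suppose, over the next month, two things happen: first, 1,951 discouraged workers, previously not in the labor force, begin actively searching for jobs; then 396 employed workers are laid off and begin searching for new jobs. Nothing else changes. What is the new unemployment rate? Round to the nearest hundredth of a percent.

Initially, labor force = 34,744 + 2,712 = 37,456, so u = 2,712/37,456 = 7.24%.
After the first change, unemployed and labor force both rise by 1,951 → E = 34,744, U = 4,663, labor force = 39,407.
After the second change, employed falls and unemployed rises by 396; labor force unchanged → E = 34,348, U = 5,059, labor force = 39,407.
New unemployment rate = 5,059 / 39,407 = 12.84%.

New unemployment rate ≈ 12.84%.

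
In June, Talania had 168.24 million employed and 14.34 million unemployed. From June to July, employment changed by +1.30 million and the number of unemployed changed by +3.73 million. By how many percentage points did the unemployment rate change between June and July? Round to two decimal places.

June: labor force = 168.24 + 14.34 = 182.58; u = 14.34/182.58 = 7.85%.
July: labor force = 169.54 + 18.07 = 187.61; u = 18.07/187.61 = 9.63%.
Change = 9.63% − 7.85% = +1.78 pp.

The unemployment rate changed by +1.78 percentage points.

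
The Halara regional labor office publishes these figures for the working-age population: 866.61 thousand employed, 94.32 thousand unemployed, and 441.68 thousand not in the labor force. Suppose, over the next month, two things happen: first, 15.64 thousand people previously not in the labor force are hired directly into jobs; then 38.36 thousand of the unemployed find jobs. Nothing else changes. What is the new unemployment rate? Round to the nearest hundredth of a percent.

New unemployment rate ≈ 5.73%.

Initially, labor force = 866.61 + 94.32 = 960.93 thousand, so u = 94.32/960.93 = 9.82%.
After the first change, employed and labor force both rise by 15.64; unemployed unchanged → E = 882.25, U = 94.32, labor force = 976.57 thousand.
After the second change, unemployed falls and employed rises by 38.36; labor force unchanged → E = 920.61, U = 55.96, labor force = 976.57 thousand.
New unemployment rate = 55.96 / 976.57 = 5.73%.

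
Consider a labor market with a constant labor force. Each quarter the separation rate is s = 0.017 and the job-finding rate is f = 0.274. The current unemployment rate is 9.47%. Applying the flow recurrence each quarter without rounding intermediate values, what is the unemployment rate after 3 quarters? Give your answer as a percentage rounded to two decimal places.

With a fixed labor force, u_{t+1} = u_t + s·(1−u_t) − f·u_t = u_t·(1−s−f) + s.
Here 1−s−f = 0.709 and s = 0.017.
u_1 = 0.094700 × 0.709 + 0.017 = 0.084142.
u_2 = 0.084142 × 0.709 + 0.017 = 0.076657.
u_3 = 0.076657 × 0.709 + 0.017 = 0.071350.

Unemployment rate after three quarters ≈ 7.13%.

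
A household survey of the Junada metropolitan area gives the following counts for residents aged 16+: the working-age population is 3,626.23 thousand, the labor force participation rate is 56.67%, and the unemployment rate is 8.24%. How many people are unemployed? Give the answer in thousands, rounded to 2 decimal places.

Labor force = 0.5667 × 3,626.23 = 2,054.98 thousand.
Unemployed = 0.0824 × 2,054.98 ≈ 169.33 thousand.

About 169.33 thousand are unemployed.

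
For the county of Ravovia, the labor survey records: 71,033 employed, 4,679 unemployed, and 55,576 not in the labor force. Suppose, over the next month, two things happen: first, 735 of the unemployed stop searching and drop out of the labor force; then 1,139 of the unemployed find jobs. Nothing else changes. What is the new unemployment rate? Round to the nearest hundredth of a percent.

New unemployment rate ≈ 3.74%.

Initially, labor force = 71,033 + 4,679 = 75,712, so u = 4,679/75,712 = 6.18%.
After the first change, unemployed and labor force both fall by 735 → E = 71,033, U = 3,944, labor force = 74,977.
After the second change, unemployed falls and employed rises by 1,139; labor force unchanged → E = 72,172, U = 2,805, labor force = 74,977.
New unemployment rate = 2,805 / 74,977 = 3.74%.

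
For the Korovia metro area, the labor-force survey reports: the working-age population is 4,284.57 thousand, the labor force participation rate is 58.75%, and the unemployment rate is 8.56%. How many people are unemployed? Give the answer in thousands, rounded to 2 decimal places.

Labor force = 0.5875 × 4,284.57 = 2,517.18 thousand.
Unemployed = 0.0856 × 2,517.18 ≈ 215.47 thousand.

About 215.47 thousand are unemployed.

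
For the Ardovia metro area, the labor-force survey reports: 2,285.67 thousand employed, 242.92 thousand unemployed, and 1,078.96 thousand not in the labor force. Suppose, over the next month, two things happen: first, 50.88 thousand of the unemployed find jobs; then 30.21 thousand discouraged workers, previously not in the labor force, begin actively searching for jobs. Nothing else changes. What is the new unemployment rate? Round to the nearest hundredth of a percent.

New unemployment rate ≈ 8.69%.

Initially, labor force = 2,285.67 + 242.92 = 2,528.59 thousand, so u = 242.92/2,528.59 = 9.61%.
After the first change, unemployed falls and employed rises by 50.88; labor force unchanged → E = 2,336.55, U = 192.04, labor force = 2,528.59 thousand.
After the second change, unemployed and labor force both rise by 30.21 → E = 2,336.55, U = 222.25, labor force = 2,558.80 thousand.
New unemployment rate = 222.25 / 2,558.80 = 8.69%.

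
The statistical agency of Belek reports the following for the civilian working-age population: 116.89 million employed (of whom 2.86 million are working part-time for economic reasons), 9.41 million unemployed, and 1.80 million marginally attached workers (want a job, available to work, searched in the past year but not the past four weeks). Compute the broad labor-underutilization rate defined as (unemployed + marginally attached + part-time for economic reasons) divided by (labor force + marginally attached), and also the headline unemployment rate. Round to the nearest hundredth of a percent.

Labor force = 116.89 + 9.41 = 126.30 million.
Numerator = 9.41 + 1.80 + 2.86 = 14.07 million.
Denominator = 126.30 + 1.80 = 128.10 million.
Broad rate = 14.07 / 128.10 = 10.98%.
Headline unemployment rate = 9.41 / 126.30 = 7.45%.

Broad underutilization rate ≈ 10.98%; headline unemployment rate ≈ 7.45%.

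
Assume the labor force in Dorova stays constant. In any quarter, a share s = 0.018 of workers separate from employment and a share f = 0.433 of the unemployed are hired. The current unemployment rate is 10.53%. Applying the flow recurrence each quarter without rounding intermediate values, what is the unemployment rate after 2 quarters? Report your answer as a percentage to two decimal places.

Unemployment rate after two quarters ≈ 5.96%.

With a fixed labor force, u_{t+1} = u_t + s·(1−u_t) − f·u_t = u_t·(1−s−f) + s.
Here 1−s−f = 0.549 and s = 0.018.
u_1 = 0.105300 × 0.549 + 0.018 = 0.075810.
u_2 = 0.075810 × 0.549 + 0.018 = 0.059620.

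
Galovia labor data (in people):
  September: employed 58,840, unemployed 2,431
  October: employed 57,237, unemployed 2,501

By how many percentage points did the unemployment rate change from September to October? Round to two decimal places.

September: labor force = 58,840 + 2,431 = 61,271; u = 2,431/61,271 = 3.97%.
October: labor force = 57,237 + 2,501 = 59,738; u = 2,501/59,738 = 4.19%.
Change = 4.19% − 3.97% = +0.22 pp.

The unemployment rate changed by +0.22 percentage points.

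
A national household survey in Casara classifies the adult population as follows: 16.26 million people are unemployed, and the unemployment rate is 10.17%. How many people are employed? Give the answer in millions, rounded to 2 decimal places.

Labor force = U / u = 16.26 / 0.1017 ≈ 159.88 million.
Employed = labor force − unemployed = 159.88 − 16.26 = 143.62 million.

About 143.62 million are employed.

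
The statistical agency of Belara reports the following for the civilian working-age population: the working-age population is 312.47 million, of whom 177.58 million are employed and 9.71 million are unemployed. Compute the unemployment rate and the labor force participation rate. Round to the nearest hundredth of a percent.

Unemployment rate ≈ 5.18%; labor force participation rate ≈ 59.94%.

Labor force = employed + unemployed = 177.58 + 9.71 = 187.29 million.
Unemployment rate = 9.71 / 187.29 = 5.18%.
Labor force participation rate = 187.29 / 312.47 = 59.94%.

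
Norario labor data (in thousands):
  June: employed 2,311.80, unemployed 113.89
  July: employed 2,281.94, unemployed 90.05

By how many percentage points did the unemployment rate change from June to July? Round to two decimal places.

June: labor force = 2,311.80 + 113.89 = 2,425.69; u = 113.89/2,425.69 = 4.70%.
July: labor force = 2,281.94 + 90.05 = 2,371.99; u = 90.05/2,371.99 = 3.80%.
Change = 3.80% − 4.70% = −0.90 pp.

The unemployment rate changed by −0.90 percentage points.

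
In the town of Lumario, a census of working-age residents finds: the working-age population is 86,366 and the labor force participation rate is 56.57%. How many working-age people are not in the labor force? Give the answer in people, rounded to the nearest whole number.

Share not in the labor force = 1 − 0.5657 = 0.4343.
Not in labor force = 0.4343 × 86,366 ≈ 37,509.

About 37,509 are not in the labor force.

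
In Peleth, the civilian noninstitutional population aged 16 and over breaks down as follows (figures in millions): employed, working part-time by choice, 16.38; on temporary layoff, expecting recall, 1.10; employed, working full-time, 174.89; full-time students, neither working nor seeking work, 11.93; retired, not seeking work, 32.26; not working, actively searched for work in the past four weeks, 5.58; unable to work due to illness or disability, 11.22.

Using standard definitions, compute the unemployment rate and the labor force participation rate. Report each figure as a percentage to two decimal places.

Employed = 16.38 + 174.89 = 191.27 million.
Unemployed = 1.10 + 5.58 = 6.68 million (jobless and actively searching, or on temporary layoff).
Labor force = 191.27 + 6.68 = 197.95 million.
Not in labor force = 11.93 + 32.26 + 11.22 = 55.41 million (those not working and not actively searching are outside the labor force).
Civilian working-age population = 197.95 + 55.41 = 253.36 million.
Unemployment rate = 6.68 / 197.95 = 3.37%.
Labor force participation rate = 197.95 / 253.36 = 78.13%.

Unemployment rate ≈ 3.37%; labor force participation rate ≈ 78.13%.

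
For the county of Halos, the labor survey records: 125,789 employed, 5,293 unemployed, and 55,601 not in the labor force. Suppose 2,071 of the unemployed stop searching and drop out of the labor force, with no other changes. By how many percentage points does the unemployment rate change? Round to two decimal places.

The unemployment rate changes by −1.54 percentage points.

Initially, labor force = 125,789 + 5,293 = 131,082, so u = 5,293/131,082 = 4.04%.
After the change, unemployed and labor force both fall by 2,071 → E = 125,789, U = 3,222, labor force = 129,011.
New unemployment rate = 3,222 / 129,011 = 2.50%.
Change = 2.50% − 4.04% = −1.54 percentage points.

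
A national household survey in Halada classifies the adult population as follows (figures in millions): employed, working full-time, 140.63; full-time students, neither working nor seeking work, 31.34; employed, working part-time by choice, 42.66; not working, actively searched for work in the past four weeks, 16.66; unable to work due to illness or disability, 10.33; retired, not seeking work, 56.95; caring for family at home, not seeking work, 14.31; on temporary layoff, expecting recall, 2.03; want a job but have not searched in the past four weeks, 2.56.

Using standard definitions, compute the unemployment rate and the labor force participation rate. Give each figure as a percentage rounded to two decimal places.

Employed = 140.63 + 42.66 = 183.29 million.
Unemployed = 16.66 + 2.03 = 18.69 million (jobless and actively searching, or on temporary layoff).
Labor force = 183.29 + 18.69 = 201.98 million.
Not in labor force = 31.34 + 10.33 + 56.95 + 14.31 + 2.56 = 115.49 million (those not working and not actively searching are outside the labor force — including those who want a job but have given up searching).
Civilian working-age population = 201.98 + 115.49 = 317.47 million.
Unemployment rate = 18.69 / 201.98 = 9.25%.
Labor force participation rate = 201.98 / 317.47 = 63.62%.

Unemployment rate ≈ 9.25%; labor force participation rate ≈ 63.62%.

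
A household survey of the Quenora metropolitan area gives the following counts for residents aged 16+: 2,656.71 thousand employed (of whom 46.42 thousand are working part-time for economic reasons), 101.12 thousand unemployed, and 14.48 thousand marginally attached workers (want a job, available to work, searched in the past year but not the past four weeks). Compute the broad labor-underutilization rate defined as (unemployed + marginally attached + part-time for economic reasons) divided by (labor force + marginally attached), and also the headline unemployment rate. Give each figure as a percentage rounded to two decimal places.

Broad underutilization rate ≈ 5.84%; headline unemployment rate ≈ 3.67%.

Labor force = 2,656.71 + 101.12 = 2,757.83 thousand.
Numerator = 101.12 + 14.48 + 46.42 = 162.02 thousand.
Denominator = 2,757.83 + 14.48 = 2,772.31 thousand.
Broad rate = 162.02 / 2,772.31 = 5.84%.
Headline unemployment rate = 101.12 / 2,757.83 = 3.67%.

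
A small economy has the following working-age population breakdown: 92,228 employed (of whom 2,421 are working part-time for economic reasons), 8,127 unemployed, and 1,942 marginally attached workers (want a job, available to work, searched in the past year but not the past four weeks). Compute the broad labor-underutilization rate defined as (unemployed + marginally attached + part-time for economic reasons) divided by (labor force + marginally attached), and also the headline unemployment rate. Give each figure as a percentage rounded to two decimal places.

Labor force = 92,228 + 8,127 = 100,355.
Numerator = 8,127 + 1,942 + 2,421 = 12,490.
Denominator = 100,355 + 1,942 = 102,297.
Broad rate = 12,490 / 102,297 = 12.21%.
Headline unemployment rate = 8,127 / 100,355 = 8.10%.

Broad underutilization rate ≈ 12.21%; headline unemployment rate ≈ 8.10%.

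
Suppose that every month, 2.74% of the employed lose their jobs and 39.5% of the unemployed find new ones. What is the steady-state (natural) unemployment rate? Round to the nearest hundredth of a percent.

Steady-state unemployment rate ≈ 6.49%.

At steady state the flows balance: s·E = f·U, so U/(E+U) = s/(s+f).
u* = 2.74 / (2.74 + 39.5) = 2.74 / 42.24 = 6.49%.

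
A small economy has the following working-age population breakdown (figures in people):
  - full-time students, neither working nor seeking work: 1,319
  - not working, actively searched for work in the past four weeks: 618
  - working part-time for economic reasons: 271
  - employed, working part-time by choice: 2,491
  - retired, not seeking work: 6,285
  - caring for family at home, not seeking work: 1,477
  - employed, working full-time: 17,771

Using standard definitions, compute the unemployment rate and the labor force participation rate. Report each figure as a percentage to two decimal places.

Unemployment rate ≈ 2.92%; labor force participation rate ≈ 69.96%.

Employed = 271 + 2,491 + 17,771 = 20,533 (anyone who worked, including part-time for economic reasons, counts as employed).
Unemployed = 618.
Labor force = 20,533 + 618 = 21,151.
Not in labor force = 1,319 + 6,285 + 1,477 = 9,081 (those not working and not actively searching are outside the labor force).
Civilian working-age population = 21,151 + 9,081 = 30,232.
Unemployment rate = 618 / 21,151 = 2.92%.
Labor force participation rate = 21,151 / 30,232 = 69.96%.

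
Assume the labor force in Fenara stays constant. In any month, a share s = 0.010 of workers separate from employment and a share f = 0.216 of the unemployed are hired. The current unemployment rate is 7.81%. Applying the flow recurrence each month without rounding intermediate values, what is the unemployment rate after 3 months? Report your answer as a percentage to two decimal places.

Unemployment rate after three months ≈ 5.99%.

With a fixed labor force, u_{t+1} = u_t + s·(1−u_t) − f·u_t = u_t·(1−s−f) + s.
Here 1−s−f = 0.774 and s = 0.010.
u_1 = 0.078100 × 0.774 + 0.010 = 0.070449.
u_2 = 0.070449 × 0.774 + 0.010 = 0.064528.
u_3 = 0.064528 × 0.774 + 0.010 = 0.059945.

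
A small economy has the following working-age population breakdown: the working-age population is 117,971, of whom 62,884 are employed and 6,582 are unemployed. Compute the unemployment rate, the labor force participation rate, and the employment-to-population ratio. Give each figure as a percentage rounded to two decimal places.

Labor force = employed + unemployed = 62,884 + 6,582 = 69,466.
Unemployment rate = 6,582 / 69,466 = 9.48%.
Labor force participation rate = 69,466 / 117,971 = 58.88%.
Employment-population ratio = 62,884 / 117,971 = 53.30%.

Unemployment rate ≈ 9.48%; labor force participation rate ≈ 58.88%; employment-population ratio ≈ 53.30%.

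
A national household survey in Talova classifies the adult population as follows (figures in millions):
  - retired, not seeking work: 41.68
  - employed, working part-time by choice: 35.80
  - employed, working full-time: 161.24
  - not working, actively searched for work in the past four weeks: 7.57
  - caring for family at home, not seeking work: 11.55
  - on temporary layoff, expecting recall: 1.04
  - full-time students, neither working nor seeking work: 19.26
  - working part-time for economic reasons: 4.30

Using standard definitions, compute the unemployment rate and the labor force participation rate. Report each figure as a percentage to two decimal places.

Employed = 35.80 + 161.24 + 4.30 = 201.34 million (anyone who worked, including part-time for economic reasons, counts as employed).
Unemployed = 7.57 + 1.04 = 8.61 million (jobless and actively searching, or on temporary layoff).
Labor force = 201.34 + 8.61 = 209.95 million.
Not in labor force = 41.68 + 11.55 + 19.26 = 72.49 million (those not working and not actively searching are outside the labor force).
Civilian working-age population = 209.95 + 72.49 = 282.44 million.
Unemployment rate = 8.61 / 209.95 = 4.10%.
Labor force participation rate = 209.95 / 282.44 = 74.33%.

Unemployment rate ≈ 4.10%; labor force participation rate ≈ 74.33%.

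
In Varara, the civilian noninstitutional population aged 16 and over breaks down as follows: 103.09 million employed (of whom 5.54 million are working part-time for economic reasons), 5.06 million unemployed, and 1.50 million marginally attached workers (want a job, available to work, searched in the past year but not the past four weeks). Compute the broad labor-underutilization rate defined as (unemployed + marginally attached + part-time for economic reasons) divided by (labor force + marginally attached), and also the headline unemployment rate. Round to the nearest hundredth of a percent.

Broad underutilization rate ≈ 11.04%; headline unemployment rate ≈ 4.68%.

Labor force = 103.09 + 5.06 = 108.15 million.
Numerator = 5.06 + 1.50 + 5.54 = 12.10 million.
Denominator = 108.15 + 1.50 = 109.65 million.
Broad rate = 12.10 / 109.65 = 11.04%.
Headline unemployment rate = 5.06 / 108.15 = 4.68%.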